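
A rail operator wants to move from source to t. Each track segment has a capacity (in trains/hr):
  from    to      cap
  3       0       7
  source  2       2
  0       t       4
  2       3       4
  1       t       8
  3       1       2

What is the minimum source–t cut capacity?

2

Max flow = 2 (via 1 augmenting path).
In the residual at optimum, the set reachable from source is {source}.
Cut edges: source->2 (cap 2). Sum = 2.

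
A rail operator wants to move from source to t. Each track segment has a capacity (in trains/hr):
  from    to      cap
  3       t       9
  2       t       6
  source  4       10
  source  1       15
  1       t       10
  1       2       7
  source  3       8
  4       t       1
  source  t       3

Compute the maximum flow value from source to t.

27

Augment source->t: bottleneck 3. Total 3.
Augment source->3->t: bottleneck 8. Total 11.
Augment source->4->t: bottleneck 1. Total 12.
Augment source->1->t: bottleneck 10. Total 22.
Augment source->1->2->t: bottleneck 5. Total 27.
No augmenting path remains in the residual graph.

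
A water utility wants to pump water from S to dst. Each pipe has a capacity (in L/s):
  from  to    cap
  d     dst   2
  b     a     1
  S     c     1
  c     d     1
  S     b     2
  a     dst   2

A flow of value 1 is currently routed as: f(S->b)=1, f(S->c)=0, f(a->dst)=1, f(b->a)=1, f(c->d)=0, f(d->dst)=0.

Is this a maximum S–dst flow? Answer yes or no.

Residual path S->c->d->dst has bottleneck 1 > 0.
Pushing 1 along it raises the flow to 2, so the given flow is not maximum.

No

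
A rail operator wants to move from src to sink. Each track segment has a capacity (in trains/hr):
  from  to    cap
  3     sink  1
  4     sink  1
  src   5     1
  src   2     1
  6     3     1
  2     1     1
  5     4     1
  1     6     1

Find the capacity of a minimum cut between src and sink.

2

Max flow = 2 (via 2 augmenting paths).
In the residual at optimum, the set reachable from src is {src}.
Cut edges: src→2 (cap 1), src→5 (cap 1). Sum = 2.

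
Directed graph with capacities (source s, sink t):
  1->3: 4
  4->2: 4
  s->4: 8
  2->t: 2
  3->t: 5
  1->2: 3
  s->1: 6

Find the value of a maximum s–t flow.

Augment s->1->3->t: bottleneck 4. Total 4.
Augment s->1->2->t: bottleneck 2. Total 6.
No augmenting path remains in the residual graph.

6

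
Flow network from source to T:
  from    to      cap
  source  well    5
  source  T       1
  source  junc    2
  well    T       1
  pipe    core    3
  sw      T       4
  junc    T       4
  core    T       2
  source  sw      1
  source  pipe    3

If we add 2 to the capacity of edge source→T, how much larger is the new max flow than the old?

Original max flow = 7.
After raising cap(source→T), augmenting paths through that edge carry 2 more units.
New max flow = 9. Increase = 2.

2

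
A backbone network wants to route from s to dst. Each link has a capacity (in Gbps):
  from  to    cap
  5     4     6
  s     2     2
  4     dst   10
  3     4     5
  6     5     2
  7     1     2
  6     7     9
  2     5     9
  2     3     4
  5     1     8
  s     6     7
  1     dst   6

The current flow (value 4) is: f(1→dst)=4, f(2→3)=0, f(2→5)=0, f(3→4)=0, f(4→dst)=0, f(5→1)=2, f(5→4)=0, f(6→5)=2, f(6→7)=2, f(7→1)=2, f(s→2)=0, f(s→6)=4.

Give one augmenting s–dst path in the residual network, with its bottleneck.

s→2→5→1→dst, bottleneck 2

Residual along s→2→5→1→dst: s→2: 2, 2→5: 9, 5→1: 6, 1→dst: 2.
Bottleneck = min = 2.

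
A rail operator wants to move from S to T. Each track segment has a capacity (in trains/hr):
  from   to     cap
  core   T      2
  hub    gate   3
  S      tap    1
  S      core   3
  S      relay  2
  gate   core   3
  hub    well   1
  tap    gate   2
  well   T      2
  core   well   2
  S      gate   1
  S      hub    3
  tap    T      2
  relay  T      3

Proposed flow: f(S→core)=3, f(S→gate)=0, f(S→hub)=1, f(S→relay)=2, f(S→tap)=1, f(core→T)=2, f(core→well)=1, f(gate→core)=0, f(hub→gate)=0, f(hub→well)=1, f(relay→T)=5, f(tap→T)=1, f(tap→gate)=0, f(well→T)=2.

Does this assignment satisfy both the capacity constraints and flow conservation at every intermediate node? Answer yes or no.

No

Capacity violated on relay→T: flow 5 > capacity 3.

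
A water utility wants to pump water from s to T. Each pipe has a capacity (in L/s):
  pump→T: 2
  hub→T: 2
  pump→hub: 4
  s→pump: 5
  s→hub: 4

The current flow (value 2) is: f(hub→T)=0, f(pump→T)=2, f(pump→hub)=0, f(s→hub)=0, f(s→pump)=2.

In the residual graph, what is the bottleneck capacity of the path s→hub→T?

2

Residual capacities along the path: s→hub: 4, hub→T: 2.
Minimum is 2.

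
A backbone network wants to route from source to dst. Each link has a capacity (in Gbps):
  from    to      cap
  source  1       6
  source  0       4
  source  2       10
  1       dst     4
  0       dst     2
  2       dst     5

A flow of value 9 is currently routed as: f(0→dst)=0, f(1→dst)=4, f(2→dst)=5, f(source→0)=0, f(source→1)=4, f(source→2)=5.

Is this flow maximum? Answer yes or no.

Residual path source→0→dst has bottleneck 2 > 0.
Pushing 2 along it raises the flow to 11, so the given flow is not maximum.

No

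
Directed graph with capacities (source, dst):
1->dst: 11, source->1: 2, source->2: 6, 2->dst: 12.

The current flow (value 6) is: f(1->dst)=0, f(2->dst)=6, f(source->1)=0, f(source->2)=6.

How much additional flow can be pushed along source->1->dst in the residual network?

Residual capacities along the path: source->1: 2, 1->dst: 11.
Minimum is 2.

2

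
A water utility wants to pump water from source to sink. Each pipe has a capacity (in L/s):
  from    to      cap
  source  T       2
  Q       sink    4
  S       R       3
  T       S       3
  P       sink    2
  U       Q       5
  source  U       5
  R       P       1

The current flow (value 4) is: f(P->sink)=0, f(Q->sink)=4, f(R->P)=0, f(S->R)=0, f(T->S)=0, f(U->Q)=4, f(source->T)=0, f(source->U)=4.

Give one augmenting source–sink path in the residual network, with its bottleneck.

Residual along source->T->S->R->P->sink: source->T: 2, T->S: 3, S->R: 3, R->P: 1, P->sink: 2.
Bottleneck = min = 1.

source->T->S->R->P->sink, bottleneck 1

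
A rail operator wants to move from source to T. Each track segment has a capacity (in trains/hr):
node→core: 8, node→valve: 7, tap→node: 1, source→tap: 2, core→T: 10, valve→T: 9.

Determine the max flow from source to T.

Augment source→tap→node→valve→T: bottleneck 1. Total 1.
No augmenting path remains in the residual graph.

1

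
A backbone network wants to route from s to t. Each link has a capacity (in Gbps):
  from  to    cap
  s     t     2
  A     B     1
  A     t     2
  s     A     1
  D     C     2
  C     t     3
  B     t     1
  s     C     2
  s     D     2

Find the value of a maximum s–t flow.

Augment s→t: bottleneck 2. Total 2.
Augment s→A→t: bottleneck 1. Total 3.
Augment s→C→t: bottleneck 2. Total 5.
Augment s→D→C→t: bottleneck 1. Total 6.
No augmenting path remains in the residual graph.

6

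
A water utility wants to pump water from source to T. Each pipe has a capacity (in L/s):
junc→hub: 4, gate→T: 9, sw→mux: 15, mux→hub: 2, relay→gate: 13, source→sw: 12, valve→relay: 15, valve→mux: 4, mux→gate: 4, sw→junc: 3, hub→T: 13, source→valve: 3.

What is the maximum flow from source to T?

12

Augment source→sw→junc→hub→T: bottleneck 3. Total 3.
Augment source→sw→mux→hub→T: bottleneck 2. Total 5.
Augment source→sw→mux→gate→T: bottleneck 4. Total 9.
Augment source→valve→relay→gate→T: bottleneck 3. Total 12.
No augmenting path remains in the residual graph.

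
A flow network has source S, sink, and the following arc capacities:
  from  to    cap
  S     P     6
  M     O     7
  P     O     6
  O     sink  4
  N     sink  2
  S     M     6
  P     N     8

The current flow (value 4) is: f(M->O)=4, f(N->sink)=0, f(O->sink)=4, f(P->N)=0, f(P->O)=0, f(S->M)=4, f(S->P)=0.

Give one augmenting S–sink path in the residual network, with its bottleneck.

S->P->N->sink, bottleneck 2

Residual along S->P->N->sink: S->P: 6, P->N: 8, N->sink: 2.
Bottleneck = min = 2.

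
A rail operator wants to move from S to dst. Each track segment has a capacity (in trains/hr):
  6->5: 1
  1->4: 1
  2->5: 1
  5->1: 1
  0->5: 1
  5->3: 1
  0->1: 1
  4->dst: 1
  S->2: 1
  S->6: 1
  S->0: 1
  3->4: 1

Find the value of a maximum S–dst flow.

1

Augment S->0->1->4->dst: bottleneck 1. Total 1.
No augmenting path remains in the residual graph.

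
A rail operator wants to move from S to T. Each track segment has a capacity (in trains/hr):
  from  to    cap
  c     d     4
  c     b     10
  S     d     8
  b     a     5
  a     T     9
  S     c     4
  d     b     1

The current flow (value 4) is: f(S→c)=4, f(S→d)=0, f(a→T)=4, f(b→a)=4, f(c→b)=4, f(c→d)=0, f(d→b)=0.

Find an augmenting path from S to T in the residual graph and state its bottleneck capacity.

Residual along S→d→b→a→T: S→d: 8, d→b: 1, b→a: 1, a→T: 5.
Bottleneck = min = 1.

S→d→b→a→T, bottleneck 1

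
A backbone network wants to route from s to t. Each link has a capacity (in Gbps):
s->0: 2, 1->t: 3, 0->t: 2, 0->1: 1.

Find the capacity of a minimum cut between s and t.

2

Max flow = 2 (via 1 augmenting path).
In the residual at optimum, the set reachable from s is {s}.
Cut edges: s->0 (cap 2). Sum = 2.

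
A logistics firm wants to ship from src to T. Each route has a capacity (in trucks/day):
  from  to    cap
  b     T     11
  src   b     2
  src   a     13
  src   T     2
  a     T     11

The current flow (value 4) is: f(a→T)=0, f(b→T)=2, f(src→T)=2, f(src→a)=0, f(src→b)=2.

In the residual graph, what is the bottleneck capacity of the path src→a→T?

Residual capacities along the path: src→a: 13, a→T: 11.
Minimum is 11.

11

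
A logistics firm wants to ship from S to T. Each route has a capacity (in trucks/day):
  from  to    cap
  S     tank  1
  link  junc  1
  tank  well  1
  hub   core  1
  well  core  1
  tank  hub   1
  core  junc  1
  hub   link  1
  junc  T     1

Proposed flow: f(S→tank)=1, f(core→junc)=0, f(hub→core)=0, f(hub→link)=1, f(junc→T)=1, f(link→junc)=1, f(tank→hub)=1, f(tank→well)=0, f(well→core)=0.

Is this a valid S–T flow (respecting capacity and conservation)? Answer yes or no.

Yes

Every edge has 0 ≤ f(e) ≤ cap(e).
At each intermediate node, inflow equals outflow.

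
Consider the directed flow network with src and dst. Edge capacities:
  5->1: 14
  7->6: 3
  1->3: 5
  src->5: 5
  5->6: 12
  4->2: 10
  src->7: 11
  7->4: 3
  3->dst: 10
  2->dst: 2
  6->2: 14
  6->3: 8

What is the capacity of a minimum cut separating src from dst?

10

Max flow = 10 (via 3 augmenting paths).
In the residual at optimum, the set reachable from src is {2, 4, 7, src}.
Cut edges: src->5 (cap 5), 7->6 (cap 3), 2->dst (cap 2). Sum = 10.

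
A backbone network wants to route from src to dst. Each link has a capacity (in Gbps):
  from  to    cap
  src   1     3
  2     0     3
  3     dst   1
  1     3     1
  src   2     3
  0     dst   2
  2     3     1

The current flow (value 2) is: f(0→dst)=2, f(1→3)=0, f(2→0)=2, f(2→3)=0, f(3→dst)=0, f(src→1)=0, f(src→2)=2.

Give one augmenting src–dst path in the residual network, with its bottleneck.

Residual along src→2→3→dst: src→2: 1, 2→3: 1, 3→dst: 1.
Bottleneck = min = 1.

src→2→3→dst, bottleneck 1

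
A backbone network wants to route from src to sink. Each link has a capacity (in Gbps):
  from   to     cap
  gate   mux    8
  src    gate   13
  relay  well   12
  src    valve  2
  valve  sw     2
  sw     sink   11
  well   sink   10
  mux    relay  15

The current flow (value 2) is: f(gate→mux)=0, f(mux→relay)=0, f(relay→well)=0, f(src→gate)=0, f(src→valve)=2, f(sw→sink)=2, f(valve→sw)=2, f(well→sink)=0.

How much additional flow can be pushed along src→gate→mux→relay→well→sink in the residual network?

8

Residual capacities along the path: src→gate: 13, gate→mux: 8, mux→relay: 15, relay→well: 12, well→sink: 10.
Minimum is 8.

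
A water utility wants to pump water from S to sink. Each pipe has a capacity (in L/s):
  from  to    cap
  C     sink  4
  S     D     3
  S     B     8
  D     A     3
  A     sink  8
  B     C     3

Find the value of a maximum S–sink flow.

6

Augment S->B->C->sink: bottleneck 3. Total 3.
Augment S->D->A->sink: bottleneck 3. Total 6.
No augmenting path remains in the residual graph.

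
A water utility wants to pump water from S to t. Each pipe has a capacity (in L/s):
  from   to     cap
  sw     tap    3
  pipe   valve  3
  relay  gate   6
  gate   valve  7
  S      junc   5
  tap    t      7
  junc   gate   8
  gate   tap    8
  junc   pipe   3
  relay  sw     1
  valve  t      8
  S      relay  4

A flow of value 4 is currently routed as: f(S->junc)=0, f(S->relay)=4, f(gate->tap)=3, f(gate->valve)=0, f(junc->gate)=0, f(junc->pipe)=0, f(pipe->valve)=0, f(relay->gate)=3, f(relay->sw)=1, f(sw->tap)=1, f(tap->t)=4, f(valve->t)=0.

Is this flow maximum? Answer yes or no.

Residual path S->junc->gate->tap->t has bottleneck 3 > 0.
Pushing 3 along it raises the flow to 7, so the given flow is not maximum.

No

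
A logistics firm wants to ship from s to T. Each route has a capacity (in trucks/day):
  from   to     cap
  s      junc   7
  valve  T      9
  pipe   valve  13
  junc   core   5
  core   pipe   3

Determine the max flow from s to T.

Augment s->junc->core->pipe->valve->T: bottleneck 3. Total 3.
No augmenting path remains in the residual graph.

3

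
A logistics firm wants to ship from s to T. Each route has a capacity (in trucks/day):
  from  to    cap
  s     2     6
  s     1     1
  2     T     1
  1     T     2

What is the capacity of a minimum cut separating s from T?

Max flow = 2 (via 2 augmenting paths).
In the residual at optimum, the set reachable from s is {2, s}.
Cut edges: s→1 (cap 1), 2→T (cap 1). Sum = 2.

2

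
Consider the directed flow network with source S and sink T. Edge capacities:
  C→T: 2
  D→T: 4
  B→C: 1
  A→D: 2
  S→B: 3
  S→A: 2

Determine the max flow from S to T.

Augment S→A→D→T: bottleneck 2. Total 2.
Augment S→B→C→T: bottleneck 1. Total 3.
No augmenting path remains in the residual graph.

3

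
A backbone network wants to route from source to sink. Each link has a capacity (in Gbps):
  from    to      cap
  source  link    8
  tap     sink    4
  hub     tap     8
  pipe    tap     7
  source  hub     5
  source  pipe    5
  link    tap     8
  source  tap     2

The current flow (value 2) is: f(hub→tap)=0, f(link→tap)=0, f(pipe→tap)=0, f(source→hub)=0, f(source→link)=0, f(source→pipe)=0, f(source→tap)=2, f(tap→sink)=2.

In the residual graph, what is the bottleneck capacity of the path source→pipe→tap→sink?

Residual capacities along the path: source→pipe: 5, pipe→tap: 7, tap→sink: 2.
Minimum is 2.

2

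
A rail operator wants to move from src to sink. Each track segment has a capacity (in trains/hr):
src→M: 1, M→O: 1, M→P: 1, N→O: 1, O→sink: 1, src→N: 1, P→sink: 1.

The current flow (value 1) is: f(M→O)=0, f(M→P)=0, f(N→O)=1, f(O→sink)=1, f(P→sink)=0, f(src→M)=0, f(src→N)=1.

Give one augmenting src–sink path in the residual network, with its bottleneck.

src→M→P→sink, bottleneck 1

Residual along src→M→P→sink: src→M: 1, M→P: 1, P→sink: 1.
Bottleneck = min = 1.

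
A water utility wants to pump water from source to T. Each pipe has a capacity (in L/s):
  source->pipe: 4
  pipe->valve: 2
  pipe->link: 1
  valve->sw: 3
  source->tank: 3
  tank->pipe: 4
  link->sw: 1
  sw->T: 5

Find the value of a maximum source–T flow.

3

Augment source->pipe->link->sw->T: bottleneck 1. Total 1.
Augment source->pipe->valve->sw->T: bottleneck 2. Total 3.
No augmenting path remains in the residual graph.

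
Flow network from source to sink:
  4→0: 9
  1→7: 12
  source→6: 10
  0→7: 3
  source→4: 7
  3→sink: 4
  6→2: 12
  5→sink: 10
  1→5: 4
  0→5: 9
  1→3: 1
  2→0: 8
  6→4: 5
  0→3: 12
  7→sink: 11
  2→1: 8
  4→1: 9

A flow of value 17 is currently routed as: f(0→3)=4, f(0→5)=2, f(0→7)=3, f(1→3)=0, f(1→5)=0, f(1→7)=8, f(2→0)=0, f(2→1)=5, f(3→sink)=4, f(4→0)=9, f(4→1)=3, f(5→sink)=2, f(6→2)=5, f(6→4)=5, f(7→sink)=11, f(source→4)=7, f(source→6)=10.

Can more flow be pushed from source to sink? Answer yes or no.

No

Residual reachable from source: {source}; sink is not reachable.
Saturated cut: source→6, source→4 with total capacity 17 = current flow value. Flow is maximum.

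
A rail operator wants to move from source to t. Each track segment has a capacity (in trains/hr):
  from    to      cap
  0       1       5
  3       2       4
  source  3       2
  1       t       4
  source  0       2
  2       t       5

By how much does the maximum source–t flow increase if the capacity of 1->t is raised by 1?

Original max flow = 4.
Edge 1->t does not cross the min cut (source side {source}), so extra capacity there cannot help.
New max flow = 4. Increase = 0.

0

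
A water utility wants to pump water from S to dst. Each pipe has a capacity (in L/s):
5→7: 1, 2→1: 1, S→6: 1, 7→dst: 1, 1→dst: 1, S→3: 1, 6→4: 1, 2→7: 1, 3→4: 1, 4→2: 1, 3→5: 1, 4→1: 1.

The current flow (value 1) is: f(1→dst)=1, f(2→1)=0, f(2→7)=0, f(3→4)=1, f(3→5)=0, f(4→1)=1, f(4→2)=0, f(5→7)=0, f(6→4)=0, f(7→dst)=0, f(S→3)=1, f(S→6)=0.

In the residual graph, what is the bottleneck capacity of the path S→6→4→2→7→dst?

Residual capacities along the path: S→6: 1, 6→4: 1, 4→2: 1, 2→7: 1, 7→dst: 1.
Minimum is 1.

1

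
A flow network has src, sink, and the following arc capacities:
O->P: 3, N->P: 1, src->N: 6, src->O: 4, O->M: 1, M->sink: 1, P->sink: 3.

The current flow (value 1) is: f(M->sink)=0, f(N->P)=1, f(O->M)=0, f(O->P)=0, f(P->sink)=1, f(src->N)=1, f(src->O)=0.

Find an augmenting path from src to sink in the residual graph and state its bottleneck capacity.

Residual along src->O->P->sink: src->O: 4, O->P: 3, P->sink: 2.
Bottleneck = min = 2.

src->O->P->sink, bottleneck 2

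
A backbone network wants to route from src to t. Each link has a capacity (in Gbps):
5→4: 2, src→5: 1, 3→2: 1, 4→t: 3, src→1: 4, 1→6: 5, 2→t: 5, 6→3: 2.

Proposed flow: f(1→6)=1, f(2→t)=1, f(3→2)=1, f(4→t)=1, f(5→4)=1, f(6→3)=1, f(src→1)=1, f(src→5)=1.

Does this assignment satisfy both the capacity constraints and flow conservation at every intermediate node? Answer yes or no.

Every edge has 0 ≤ f(e) ≤ cap(e).
At each intermediate node, inflow equals outflow.

Yes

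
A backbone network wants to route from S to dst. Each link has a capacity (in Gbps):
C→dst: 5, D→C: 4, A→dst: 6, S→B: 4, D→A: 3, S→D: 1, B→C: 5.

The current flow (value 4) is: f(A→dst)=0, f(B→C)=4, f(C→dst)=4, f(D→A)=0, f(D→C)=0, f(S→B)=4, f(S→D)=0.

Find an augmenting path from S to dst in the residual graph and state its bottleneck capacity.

Residual along S→D→C→dst: S→D: 1, D→C: 4, C→dst: 1.
Bottleneck = min = 1.

S→D→C→dst, bottleneck 1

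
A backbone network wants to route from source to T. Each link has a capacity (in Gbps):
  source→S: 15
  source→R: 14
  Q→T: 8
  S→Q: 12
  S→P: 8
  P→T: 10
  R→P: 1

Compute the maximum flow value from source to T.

Augment source→R→P→T: bottleneck 1. Total 1.
Augment source→S→P→T: bottleneck 8. Total 9.
Augment source→S→Q→T: bottleneck 7. Total 16.
No augmenting path remains in the residual graph.

16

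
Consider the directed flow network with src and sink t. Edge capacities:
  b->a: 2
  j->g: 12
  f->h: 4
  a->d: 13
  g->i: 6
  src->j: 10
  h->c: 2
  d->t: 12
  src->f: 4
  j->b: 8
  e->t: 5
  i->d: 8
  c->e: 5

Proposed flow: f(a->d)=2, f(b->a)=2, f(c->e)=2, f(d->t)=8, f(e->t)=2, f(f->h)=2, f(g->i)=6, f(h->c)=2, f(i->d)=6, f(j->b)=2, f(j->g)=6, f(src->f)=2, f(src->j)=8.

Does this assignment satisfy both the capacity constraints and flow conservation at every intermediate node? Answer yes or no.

Every edge has 0 ≤ f(e) ≤ cap(e).
At each intermediate node, inflow equals outflow.

Yes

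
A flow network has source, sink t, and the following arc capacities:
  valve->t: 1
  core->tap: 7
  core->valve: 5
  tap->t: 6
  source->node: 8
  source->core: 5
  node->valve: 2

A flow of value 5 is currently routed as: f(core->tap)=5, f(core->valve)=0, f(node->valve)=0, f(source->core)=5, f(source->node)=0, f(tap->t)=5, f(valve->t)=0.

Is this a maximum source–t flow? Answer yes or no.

Residual path source->node->valve->t has bottleneck 1 > 0.
Pushing 1 along it raises the flow to 6, so the given flow is not maximum.

No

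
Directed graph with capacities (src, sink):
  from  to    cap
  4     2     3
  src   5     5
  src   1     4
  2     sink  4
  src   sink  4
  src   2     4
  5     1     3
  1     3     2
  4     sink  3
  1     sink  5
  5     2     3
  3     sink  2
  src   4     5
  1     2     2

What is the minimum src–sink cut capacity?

Max flow = 18 (via 6 augmenting paths).
In the residual at optimum, the set reachable from src is {2, 4, 5, src}.
Cut edges: src→1 (cap 4), src→sink (cap 4), 5→1 (cap 3), 4→sink (cap 3), 2→sink (cap 4). Sum = 18.

18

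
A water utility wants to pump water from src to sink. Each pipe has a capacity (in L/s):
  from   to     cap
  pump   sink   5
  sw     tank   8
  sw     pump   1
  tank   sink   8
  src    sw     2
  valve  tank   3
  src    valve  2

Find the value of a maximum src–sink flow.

4

Augment src->valve->tank->sink: bottleneck 2. Total 2.
Augment src->sw->tank->sink: bottleneck 2. Total 4.
No augmenting path remains in the residual graph.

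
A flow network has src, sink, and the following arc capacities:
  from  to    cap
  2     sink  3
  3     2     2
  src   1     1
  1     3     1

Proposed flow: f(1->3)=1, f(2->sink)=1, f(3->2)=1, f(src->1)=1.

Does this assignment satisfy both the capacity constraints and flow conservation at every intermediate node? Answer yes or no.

Yes

Every edge has 0 ≤ f(e) ≤ cap(e).
At each intermediate node, inflow equals outflow.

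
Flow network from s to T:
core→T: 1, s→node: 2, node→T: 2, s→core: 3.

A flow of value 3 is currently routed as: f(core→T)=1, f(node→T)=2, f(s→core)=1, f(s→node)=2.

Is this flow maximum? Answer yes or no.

Residual reachable from s: {core, s}; T is not reachable.
Saturated cut: s→node, core→T with total capacity 3 = current flow value. Flow is maximum.

Yes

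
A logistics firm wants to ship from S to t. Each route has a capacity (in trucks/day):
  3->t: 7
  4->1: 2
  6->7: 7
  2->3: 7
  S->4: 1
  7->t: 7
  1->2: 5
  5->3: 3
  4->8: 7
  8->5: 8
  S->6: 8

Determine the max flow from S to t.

Augment S->6->7->t: bottleneck 7. Total 7.
Augment S->4->1->2->3->t: bottleneck 1. Total 8.
No augmenting path remains in the residual graph.

8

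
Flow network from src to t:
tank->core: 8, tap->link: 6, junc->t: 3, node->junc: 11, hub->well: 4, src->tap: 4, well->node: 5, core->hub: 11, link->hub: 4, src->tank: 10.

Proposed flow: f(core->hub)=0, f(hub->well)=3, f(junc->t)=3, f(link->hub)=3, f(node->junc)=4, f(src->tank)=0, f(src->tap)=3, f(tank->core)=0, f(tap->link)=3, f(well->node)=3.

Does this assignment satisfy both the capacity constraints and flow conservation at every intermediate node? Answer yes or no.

Conservation fails at node: inflow 3 ≠ outflow 4.

No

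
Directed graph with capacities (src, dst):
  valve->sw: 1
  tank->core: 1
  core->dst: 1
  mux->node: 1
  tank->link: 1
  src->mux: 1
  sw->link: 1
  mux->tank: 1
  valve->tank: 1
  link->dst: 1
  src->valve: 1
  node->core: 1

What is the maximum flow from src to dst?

2

Augment src->valve->sw->link->dst: bottleneck 1. Total 1.
Augment src->mux->tank->core->dst: bottleneck 1. Total 2.
No augmenting path remains in the residual graph.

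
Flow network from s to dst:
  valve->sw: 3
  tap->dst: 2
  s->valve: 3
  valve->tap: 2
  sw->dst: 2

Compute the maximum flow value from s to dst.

3

Augment s->valve->tap->dst: bottleneck 2. Total 2.
Augment s->valve->sw->dst: bottleneck 1. Total 3.
No augmenting path remains in the residual graph.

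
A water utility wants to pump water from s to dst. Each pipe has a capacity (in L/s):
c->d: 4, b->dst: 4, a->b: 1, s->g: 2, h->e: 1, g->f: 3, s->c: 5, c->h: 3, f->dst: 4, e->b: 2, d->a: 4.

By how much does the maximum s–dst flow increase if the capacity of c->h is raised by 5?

Original max flow = 4.
Edge c->h does not cross the min cut (source side {a, c, d, h, s}), so extra capacity there cannot help.
New max flow = 4. Increase = 0.

0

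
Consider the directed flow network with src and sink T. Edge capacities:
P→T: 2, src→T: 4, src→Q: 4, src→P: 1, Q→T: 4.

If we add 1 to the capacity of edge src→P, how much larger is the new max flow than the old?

Original max flow = 9.
After raising cap(src→P), augmenting paths through that edge carry 1 more unit.
New max flow = 10. Increase = 1.

1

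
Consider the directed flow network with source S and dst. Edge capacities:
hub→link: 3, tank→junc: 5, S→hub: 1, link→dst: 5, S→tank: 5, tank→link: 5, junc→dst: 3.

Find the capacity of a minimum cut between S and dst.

Max flow = 6 (via 3 augmenting paths).
In the residual at optimum, the set reachable from S is {S}.
Cut edges: S→tank (cap 5), S→hub (cap 1). Sum = 6.

6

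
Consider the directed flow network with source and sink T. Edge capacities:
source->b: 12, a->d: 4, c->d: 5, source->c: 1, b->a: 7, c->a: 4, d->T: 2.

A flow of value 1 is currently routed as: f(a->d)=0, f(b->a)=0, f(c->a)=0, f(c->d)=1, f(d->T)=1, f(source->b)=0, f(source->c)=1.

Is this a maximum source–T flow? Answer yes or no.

No

Residual path source->b->a->d->T has bottleneck 1 > 0.
Pushing 1 along it raises the flow to 2, so the given flow is not maximum.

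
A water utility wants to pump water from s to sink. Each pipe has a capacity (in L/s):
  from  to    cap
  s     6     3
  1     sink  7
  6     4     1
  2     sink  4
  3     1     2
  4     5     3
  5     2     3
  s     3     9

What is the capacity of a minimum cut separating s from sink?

3

Max flow = 3 (via 2 augmenting paths).
In the residual at optimum, the set reachable from s is {3, 6, s}.
Cut edges: 6→4 (cap 1), 3→1 (cap 2). Sum = 3.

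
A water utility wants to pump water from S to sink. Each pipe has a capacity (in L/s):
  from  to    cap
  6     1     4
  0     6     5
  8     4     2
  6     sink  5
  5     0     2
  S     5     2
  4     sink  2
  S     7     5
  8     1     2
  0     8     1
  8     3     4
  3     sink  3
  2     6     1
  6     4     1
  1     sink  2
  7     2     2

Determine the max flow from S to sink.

3

Augment S→7→2→6→sink: bottleneck 1. Total 1.
Augment S→5→0→6→sink: bottleneck 2. Total 3.
No augmenting path remains in the residual graph.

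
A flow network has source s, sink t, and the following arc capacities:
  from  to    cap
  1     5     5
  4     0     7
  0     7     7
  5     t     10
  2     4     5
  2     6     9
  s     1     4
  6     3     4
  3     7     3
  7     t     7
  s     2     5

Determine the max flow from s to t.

9

Augment s→1→5→t: bottleneck 4. Total 4.
Augment s→2→4→0→7→t: bottleneck 5. Total 9.
No augmenting path remains in the residual graph.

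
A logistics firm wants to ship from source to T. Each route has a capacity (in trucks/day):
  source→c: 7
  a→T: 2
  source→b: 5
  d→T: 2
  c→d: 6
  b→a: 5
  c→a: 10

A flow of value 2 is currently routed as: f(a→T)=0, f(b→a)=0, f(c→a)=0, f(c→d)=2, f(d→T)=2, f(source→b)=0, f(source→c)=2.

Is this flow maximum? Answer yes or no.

No

Residual path source→c→a→T has bottleneck 2 > 0.
Pushing 2 along it raises the flow to 4, so the given flow is not maximum.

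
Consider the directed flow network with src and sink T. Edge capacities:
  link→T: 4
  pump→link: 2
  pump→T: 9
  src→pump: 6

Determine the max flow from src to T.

Augment src→pump→T: bottleneck 6. Total 6.
No augmenting path remains in the residual graph.

6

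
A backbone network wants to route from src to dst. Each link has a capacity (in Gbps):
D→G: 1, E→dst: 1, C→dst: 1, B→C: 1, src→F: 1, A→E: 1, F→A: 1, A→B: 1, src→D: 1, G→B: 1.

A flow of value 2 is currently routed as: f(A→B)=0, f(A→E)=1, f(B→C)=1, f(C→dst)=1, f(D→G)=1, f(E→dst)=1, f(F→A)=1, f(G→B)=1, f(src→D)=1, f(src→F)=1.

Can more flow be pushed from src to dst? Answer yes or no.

No

Residual reachable from src: {src}; dst is not reachable.
Saturated cut: src→F, src→D with total capacity 2 = current flow value. Flow is maximum.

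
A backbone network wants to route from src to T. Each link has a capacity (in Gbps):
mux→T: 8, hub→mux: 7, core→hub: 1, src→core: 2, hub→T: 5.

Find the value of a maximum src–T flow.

Augment src→core→hub→T: bottleneck 1. Total 1.
No augmenting path remains in the residual graph.

1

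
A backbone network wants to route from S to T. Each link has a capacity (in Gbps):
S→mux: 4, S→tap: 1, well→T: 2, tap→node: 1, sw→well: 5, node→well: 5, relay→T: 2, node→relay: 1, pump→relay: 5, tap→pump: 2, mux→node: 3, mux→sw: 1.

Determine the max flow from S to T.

Augment S→mux→sw→well→T: bottleneck 1. Total 1.
Augment S→mux→node→well→T: bottleneck 1. Total 2.
Augment S→mux→node→relay→T: bottleneck 1. Total 3.
Augment S→tap→pump→relay→T: bottleneck 1. Total 4.
No augmenting path remains in the residual graph.

4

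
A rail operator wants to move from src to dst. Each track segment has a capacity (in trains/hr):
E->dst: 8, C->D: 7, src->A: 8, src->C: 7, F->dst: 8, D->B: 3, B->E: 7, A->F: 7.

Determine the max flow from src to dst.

10

Augment src->A->F->dst: bottleneck 7. Total 7.
Augment src->C->D->B->E->dst: bottleneck 3. Total 10.
No augmenting path remains in the residual graph.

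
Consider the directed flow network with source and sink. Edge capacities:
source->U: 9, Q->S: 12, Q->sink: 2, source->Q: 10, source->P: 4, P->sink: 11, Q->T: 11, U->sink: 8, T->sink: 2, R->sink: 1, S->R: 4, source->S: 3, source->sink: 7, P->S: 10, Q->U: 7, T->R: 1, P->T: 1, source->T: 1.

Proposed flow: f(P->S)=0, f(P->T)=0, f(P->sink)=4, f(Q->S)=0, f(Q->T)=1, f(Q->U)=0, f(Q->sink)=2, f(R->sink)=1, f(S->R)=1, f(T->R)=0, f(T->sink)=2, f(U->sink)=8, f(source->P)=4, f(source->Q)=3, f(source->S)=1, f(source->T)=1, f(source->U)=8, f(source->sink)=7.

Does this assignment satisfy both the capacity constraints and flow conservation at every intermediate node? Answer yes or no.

Yes

Every edge has 0 ≤ f(e) ≤ cap(e).
At each intermediate node, inflow equals outflow.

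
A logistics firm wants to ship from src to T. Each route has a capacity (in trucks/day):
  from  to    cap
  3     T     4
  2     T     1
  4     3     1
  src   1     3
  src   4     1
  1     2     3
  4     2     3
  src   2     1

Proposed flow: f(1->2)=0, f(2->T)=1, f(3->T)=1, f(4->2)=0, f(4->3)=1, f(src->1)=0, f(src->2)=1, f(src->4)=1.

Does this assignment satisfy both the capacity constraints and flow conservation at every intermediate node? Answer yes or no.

Every edge has 0 ≤ f(e) ≤ cap(e).
At each intermediate node, inflow equals outflow.

Yes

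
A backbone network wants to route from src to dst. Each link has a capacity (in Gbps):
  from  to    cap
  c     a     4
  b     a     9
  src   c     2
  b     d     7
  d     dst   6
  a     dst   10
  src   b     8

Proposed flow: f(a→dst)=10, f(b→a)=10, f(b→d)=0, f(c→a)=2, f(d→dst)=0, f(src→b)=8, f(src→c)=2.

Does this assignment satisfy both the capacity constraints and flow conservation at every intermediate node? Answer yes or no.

No

Capacity violated on b→a: flow 10 > capacity 9.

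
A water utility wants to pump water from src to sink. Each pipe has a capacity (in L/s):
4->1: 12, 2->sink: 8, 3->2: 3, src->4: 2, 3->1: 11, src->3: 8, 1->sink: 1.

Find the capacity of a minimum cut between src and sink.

4

Max flow = 4 (via 2 augmenting paths).
In the residual at optimum, the set reachable from src is {1, 3, 4, src}.
Cut edges: 3->2 (cap 3), 1->sink (cap 1). Sum = 4.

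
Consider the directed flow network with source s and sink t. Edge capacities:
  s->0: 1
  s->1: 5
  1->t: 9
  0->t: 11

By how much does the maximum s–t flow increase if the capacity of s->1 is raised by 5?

4

Original max flow = 6.
After raising cap(s->1), augmenting paths through that edge carry 4 more units.
New max flow = 10. Increase = 4.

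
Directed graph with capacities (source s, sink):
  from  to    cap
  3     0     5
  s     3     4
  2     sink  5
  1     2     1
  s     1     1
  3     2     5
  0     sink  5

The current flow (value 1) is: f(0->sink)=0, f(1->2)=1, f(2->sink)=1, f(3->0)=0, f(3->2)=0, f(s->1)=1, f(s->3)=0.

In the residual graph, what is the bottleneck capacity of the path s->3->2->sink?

4

Residual capacities along the path: s->3: 4, 3->2: 5, 2->sink: 4.
Minimum is 4.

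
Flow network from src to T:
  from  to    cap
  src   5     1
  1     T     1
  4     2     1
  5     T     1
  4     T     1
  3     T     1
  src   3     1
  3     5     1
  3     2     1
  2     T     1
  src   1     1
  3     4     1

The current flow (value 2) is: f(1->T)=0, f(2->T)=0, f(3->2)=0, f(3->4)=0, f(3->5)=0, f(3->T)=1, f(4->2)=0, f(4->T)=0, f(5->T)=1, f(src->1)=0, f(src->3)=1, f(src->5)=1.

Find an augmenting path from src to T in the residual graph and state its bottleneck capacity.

src->1->T, bottleneck 1

Residual along src->1->T: src->1: 1, 1->T: 1.
Bottleneck = min = 1.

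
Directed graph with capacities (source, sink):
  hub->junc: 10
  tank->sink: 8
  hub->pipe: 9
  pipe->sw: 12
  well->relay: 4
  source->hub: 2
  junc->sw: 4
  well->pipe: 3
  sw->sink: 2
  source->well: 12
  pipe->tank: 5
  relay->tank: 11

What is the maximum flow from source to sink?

Augment source->hub->junc->sw->sink: bottleneck 2. Total 2.
Augment source->well->pipe->tank->sink: bottleneck 3. Total 5.
Augment source->well->relay->tank->sink: bottleneck 4. Total 9.
No augmenting path remains in the residual graph.

9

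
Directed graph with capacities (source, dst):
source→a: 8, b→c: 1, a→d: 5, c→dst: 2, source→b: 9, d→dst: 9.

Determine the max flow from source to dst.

Augment source→a→d→dst: bottleneck 5. Total 5.
Augment source→b→c→dst: bottleneck 1. Total 6.
No augmenting path remains in the residual graph.

6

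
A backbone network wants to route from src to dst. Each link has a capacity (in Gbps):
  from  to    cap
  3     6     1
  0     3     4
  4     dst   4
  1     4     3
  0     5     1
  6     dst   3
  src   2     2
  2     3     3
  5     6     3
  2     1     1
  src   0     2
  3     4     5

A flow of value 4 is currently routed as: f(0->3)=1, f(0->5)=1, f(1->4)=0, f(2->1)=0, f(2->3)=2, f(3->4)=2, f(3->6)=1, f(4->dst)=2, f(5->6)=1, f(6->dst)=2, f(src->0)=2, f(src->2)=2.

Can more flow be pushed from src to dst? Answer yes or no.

Residual reachable from src: {src}; dst is not reachable.
Saturated cut: src->0, src->2 with total capacity 4 = current flow value. Flow is maximum.

No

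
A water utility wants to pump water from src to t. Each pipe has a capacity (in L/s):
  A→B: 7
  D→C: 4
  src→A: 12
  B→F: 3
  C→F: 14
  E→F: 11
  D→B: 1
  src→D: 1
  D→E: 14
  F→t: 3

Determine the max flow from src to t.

Augment src→A→B→F→t: bottleneck 3. Total 3.
No augmenting path remains in the residual graph.

3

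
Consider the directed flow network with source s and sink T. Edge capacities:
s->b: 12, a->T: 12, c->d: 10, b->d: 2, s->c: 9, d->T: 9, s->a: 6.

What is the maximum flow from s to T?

Augment s->a->T: bottleneck 6. Total 6.
Augment s->b->d->T: bottleneck 2. Total 8.
Augment s->c->d->T: bottleneck 7. Total 15.
No augmenting path remains in the residual graph.

15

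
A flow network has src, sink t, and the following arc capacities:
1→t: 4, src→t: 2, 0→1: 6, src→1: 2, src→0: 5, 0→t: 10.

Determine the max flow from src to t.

Augment src→t: bottleneck 2. Total 2.
Augment src→0→t: bottleneck 5. Total 7.
Augment src→1→t: bottleneck 2. Total 9.
No augmenting path remains in the residual graph.

9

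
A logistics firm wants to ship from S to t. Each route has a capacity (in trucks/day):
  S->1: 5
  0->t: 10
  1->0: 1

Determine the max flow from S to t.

Augment S->1->0->t: bottleneck 1. Total 1.
No augmenting path remains in the residual graph.

1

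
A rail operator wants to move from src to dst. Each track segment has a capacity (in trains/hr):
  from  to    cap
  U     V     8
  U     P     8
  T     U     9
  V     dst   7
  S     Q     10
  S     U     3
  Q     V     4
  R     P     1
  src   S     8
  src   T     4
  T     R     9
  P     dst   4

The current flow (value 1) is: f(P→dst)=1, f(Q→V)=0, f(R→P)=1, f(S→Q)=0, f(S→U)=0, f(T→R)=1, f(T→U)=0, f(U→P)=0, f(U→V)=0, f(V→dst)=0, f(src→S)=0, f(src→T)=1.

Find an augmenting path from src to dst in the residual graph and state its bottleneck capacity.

Residual along src→T→U→P→dst: src→T: 3, T→U: 9, U→P: 8, P→dst: 3.
Bottleneck = min = 3.

src→T→U→P→dst, bottleneck 3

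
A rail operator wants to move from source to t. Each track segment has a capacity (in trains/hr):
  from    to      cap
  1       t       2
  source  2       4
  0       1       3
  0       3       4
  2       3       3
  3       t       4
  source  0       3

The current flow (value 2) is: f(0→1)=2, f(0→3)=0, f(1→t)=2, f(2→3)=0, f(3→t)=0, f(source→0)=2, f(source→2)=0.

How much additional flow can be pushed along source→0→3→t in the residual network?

Residual capacities along the path: source→0: 1, 0→3: 4, 3→t: 4.
Minimum is 1.

1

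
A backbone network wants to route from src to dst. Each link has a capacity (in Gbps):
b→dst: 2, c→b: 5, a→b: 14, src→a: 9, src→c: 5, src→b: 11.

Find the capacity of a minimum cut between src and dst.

Max flow = 2 (via 1 augmenting path).
In the residual at optimum, the set reachable from src is {a, b, c, src}.
Cut edges: b→dst (cap 2). Sum = 2.

2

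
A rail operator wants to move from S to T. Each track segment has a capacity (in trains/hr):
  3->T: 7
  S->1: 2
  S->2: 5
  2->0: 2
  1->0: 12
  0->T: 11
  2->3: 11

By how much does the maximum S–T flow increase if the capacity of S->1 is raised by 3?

3

Original max flow = 7.
After raising cap(S->1), augmenting paths through that edge carry 3 more units.
New max flow = 10. Increase = 3.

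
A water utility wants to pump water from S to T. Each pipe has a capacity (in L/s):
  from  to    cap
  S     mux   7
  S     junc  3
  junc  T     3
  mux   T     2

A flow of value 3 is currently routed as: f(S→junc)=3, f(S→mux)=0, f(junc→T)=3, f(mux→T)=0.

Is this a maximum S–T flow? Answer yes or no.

Residual path S→mux→T has bottleneck 2 > 0.
Pushing 2 along it raises the flow to 5, so the given flow is not maximum.

No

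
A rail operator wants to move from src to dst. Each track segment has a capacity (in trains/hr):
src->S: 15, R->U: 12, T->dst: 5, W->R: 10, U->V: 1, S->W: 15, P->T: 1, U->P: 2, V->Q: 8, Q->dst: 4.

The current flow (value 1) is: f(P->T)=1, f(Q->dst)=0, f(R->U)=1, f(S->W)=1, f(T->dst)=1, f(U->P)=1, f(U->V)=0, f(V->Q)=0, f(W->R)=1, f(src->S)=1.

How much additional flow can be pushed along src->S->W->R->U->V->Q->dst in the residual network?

1

Residual capacities along the path: src->S: 14, S->W: 14, W->R: 9, R->U: 11, U->V: 1, V->Q: 8, Q->dst: 4.
Minimum is 1.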